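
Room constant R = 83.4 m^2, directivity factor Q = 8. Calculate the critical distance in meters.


Given values:
  R = 83.4 m^2, Q = 8
Formula: d_c = 0.141 * sqrt(Q * R)
Compute Q * R = 8 * 83.4 = 667.2
Compute sqrt(667.2) = 25.8302
d_c = 0.141 * 25.8302 = 3.642

3.642 m


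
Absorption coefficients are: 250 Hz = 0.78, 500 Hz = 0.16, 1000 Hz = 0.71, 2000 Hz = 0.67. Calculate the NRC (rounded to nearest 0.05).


Given values:
  a_250 = 0.78, a_500 = 0.16
  a_1000 = 0.71, a_2000 = 0.67
Formula: NRC = (a250 + a500 + a1000 + a2000) / 4
Sum = 0.78 + 0.16 + 0.71 + 0.67 = 2.32
NRC = 2.32 / 4 = 0.58
Rounded to nearest 0.05: 0.6

0.6


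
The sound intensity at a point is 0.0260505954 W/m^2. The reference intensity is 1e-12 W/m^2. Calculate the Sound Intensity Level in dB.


Given values:
  I = 0.0260505954 W/m^2
  I_ref = 1e-12 W/m^2
Formula: SIL = 10 * log10(I / I_ref)
Compute ratio: I / I_ref = 26050595400
Compute log10: log10(26050595400) = 10.415818
Multiply: SIL = 10 * 10.415818 = 104.16

104.16 dB


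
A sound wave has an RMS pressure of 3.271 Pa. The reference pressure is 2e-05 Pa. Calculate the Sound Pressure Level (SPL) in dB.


Given values:
  p = 3.271 Pa
  p_ref = 2e-05 Pa
Formula: SPL = 20 * log10(p / p_ref)
Compute ratio: p / p_ref = 3.271 / 2e-05 = 163550
Compute log10: log10(163550) = 5.213651
Multiply: SPL = 20 * 5.213651 = 104.27

104.27 dB


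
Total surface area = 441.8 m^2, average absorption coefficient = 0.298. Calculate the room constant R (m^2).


Given values:
  S = 441.8 m^2, alpha = 0.298
Formula: R = S * alpha / (1 - alpha)
Numerator: 441.8 * 0.298 = 131.6564
Denominator: 1 - 0.298 = 0.702
R = 131.6564 / 0.702 = 187.54

187.54 m^2


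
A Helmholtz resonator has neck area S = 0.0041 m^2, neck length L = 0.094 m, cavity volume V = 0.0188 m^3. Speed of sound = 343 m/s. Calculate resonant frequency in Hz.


Given values:
  S = 0.0041 m^2, L = 0.094 m, V = 0.0188 m^3, c = 343 m/s
Formula: f = (c / (2*pi)) * sqrt(S / (V * L))
Compute V * L = 0.0188 * 0.094 = 0.0017672
Compute S / (V * L) = 0.0041 / 0.0017672 = 2.3201
Compute sqrt(2.3201) = 1.523187
Compute c / (2*pi) = 343 / 6.283185 = 54.590148
f = 54.590148 * 1.523187 = 83.15

83.15 Hz


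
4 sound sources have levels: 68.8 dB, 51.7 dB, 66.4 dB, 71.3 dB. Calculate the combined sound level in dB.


Formula: L_total = 10 * log10( sum(10^(Li/10)) )
  Source 1: 10^(68.8/10) = 7585775.7503
  Source 2: 10^(51.7/10) = 147910.8388
  Source 3: 10^(66.4/10) = 4365158.3224
  Source 4: 10^(71.3/10) = 13489628.8259
Sum of linear values = 25588473.7374
L_total = 10 * log10(25588473.7374) = 74.08

74.08 dB


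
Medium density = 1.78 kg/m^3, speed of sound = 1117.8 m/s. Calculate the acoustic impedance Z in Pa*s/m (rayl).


Given values:
  rho = 1.78 kg/m^3
  c = 1117.8 m/s
Formula: Z = rho * c
Z = 1.78 * 1117.8
Z = 1989.68

1989.68 rayl


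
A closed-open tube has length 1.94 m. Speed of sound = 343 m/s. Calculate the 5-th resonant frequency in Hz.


Given values:
  Tube type: closed-open, L = 1.94 m, c = 343 m/s, n = 5
Formula: f_n = (2n - 1) * c / (4 * L)
Compute 2n - 1 = 2*5 - 1 = 9
Compute 4 * L = 4 * 1.94 = 7.76
f = 9 * 343 / 7.76
f = 397.81

397.81 Hz


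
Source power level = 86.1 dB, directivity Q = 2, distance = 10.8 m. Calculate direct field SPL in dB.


Given values:
  Lw = 86.1 dB, Q = 2, r = 10.8 m
Formula: SPL = Lw + 10 * log10(Q / (4 * pi * r^2))
Compute 4 * pi * r^2 = 4 * pi * 10.8^2 = 1465.7415
Compute Q / denom = 2 / 1465.7415 = 0.0013645
Compute 10 * log10(0.0013645) = -28.6503
SPL = 86.1 + (-28.6503) = 57.45

57.45 dB


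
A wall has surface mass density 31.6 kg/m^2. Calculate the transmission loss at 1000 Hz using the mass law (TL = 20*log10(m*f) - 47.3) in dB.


Given values:
  m = 31.6 kg/m^2, f = 1000 Hz
Formula: TL = 20 * log10(m * f) - 47.3
Compute m * f = 31.6 * 1000 = 31600.0
Compute log10(31600.0) = 4.499687
Compute 20 * 4.499687 = 89.9937
TL = 89.9937 - 47.3 = 42.69

42.69 dB


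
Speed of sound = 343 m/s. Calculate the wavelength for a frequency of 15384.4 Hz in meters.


Given values:
  c = 343 m/s, f = 15384.4 Hz
Formula: lambda = c / f
lambda = 343 / 15384.4
lambda = 0.0223

0.0223 m


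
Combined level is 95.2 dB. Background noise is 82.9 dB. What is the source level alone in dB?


Given values:
  L_total = 95.2 dB, L_bg = 82.9 dB
Formula: L_source = 10 * log10(10^(L_total/10) - 10^(L_bg/10))
Convert to linear:
  10^(95.2/10) = 3311311214.8259
  10^(82.9/10) = 194984459.9758
Difference: 3311311214.8259 - 194984459.9758 = 3116326754.8501
L_source = 10 * log10(3116326754.8501) = 94.94

94.94 dB


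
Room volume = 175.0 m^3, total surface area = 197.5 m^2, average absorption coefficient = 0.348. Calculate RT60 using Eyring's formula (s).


Given values:
  V = 175.0 m^3, S = 197.5 m^2, alpha = 0.348
Formula: RT60 = 0.161 * V / (-S * ln(1 - alpha))
Compute ln(1 - 0.348) = ln(0.652) = -0.427711
Denominator: -197.5 * -0.427711 = 84.4729
Numerator: 0.161 * 175.0 = 28.175
RT60 = 28.175 / 84.4729 = 0.334

0.334 s


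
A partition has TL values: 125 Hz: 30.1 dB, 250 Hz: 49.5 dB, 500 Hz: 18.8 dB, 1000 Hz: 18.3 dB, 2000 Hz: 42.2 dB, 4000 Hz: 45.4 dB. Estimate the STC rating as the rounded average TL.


Given TL values at each frequency:
  125 Hz: 30.1 dB
  250 Hz: 49.5 dB
  500 Hz: 18.8 dB
  1000 Hz: 18.3 dB
  2000 Hz: 42.2 dB
  4000 Hz: 45.4 dB
Formula: STC ~ round(average of TL values)
Sum = 30.1 + 49.5 + 18.8 + 18.3 + 42.2 + 45.4 = 204.3
Average = 204.3 / 6 = 34.05
Rounded: 34

34


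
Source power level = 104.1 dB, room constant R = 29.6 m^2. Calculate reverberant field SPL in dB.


Given values:
  Lw = 104.1 dB, R = 29.6 m^2
Formula: SPL = Lw + 10 * log10(4 / R)
Compute 4 / R = 4 / 29.6 = 0.135135
Compute 10 * log10(0.135135) = -8.6923
SPL = 104.1 + (-8.6923) = 95.41

95.41 dB


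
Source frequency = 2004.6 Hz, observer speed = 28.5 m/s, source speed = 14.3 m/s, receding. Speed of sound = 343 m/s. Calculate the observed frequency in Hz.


Given values:
  f_s = 2004.6 Hz, v_o = 28.5 m/s, v_s = 14.3 m/s
  Direction: receding
Formula: f_o = f_s * (c - v_o) / (c + v_s)
Numerator: c - v_o = 343 - 28.5 = 314.5
Denominator: c + v_s = 343 + 14.3 = 357.3
f_o = 2004.6 * 314.5 / 357.3 = 1764.47

1764.47 Hz


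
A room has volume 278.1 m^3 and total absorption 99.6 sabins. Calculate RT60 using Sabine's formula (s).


Given values:
  V = 278.1 m^3
  A = 99.6 sabins
Formula: RT60 = 0.161 * V / A
Numerator: 0.161 * 278.1 = 44.7741
RT60 = 44.7741 / 99.6 = 0.45

0.45 s


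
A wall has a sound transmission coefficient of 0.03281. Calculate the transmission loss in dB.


Given values:
  tau = 0.03281
Formula: TL = 10 * log10(1 / tau)
Compute 1 / tau = 1 / 0.03281 = 30.4785
Compute log10(30.4785) = 1.483994
TL = 10 * 1.483994 = 14.84

14.84 dB


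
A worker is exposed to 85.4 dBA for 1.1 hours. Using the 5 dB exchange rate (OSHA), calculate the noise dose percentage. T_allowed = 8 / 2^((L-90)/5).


Given values:
  L = 85.4 dBA, T = 1.1 hours
Formula: T_allowed = 8 / 2^((L - 90) / 5)
Compute exponent: (85.4 - 90) / 5 = -0.92
Compute 2^(-0.92) = 0.528509
T_allowed = 8 / 0.528509 = 15.136923 hours
Dose = (T / T_allowed) * 100
Dose = (1.1 / 15.136923) * 100 = 7.27

7.27 %


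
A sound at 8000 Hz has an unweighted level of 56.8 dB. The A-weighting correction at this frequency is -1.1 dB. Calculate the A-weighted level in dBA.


Given values:
  SPL = 56.8 dB
  A-weighting at 8000 Hz = -1.1 dB
Formula: L_A = SPL + A_weight
L_A = 56.8 + (-1.1)
L_A = 55.7

55.7 dBA


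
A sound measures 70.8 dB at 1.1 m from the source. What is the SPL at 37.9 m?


Given values:
  SPL1 = 70.8 dB, r1 = 1.1 m, r2 = 37.9 m
Formula: SPL2 = SPL1 - 20 * log10(r2 / r1)
Compute ratio: r2 / r1 = 37.9 / 1.1 = 34.4545
Compute log10: log10(34.4545) = 1.537246
Compute drop: 20 * 1.537246 = 30.7449
SPL2 = 70.8 - 30.7449 = 40.06

40.06 dB


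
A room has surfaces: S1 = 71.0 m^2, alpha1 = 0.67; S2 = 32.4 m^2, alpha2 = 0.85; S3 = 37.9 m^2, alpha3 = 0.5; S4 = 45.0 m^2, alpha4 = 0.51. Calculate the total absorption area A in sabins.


Given surfaces:
  Surface 1: 71.0 * 0.67 = 47.57
  Surface 2: 32.4 * 0.85 = 27.54
  Surface 3: 37.9 * 0.5 = 18.95
  Surface 4: 45.0 * 0.51 = 22.95
Formula: A = sum(Si * alpha_i)
A = 47.57 + 27.54 + 18.95 + 22.95
A = 117.01

117.01 sabins


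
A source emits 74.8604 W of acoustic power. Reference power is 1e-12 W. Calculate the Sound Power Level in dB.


Given values:
  W = 74.8604 W
  W_ref = 1e-12 W
Formula: SWL = 10 * log10(W / W_ref)
Compute ratio: W / W_ref = 74860400000000
Compute log10: log10(74860400000000) = 13.874252
Multiply: SWL = 10 * 13.874252 = 138.74

138.74 dB


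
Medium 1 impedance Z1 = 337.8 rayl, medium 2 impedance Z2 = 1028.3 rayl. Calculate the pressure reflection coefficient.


Given values:
  Z1 = 337.8 rayl, Z2 = 1028.3 rayl
Formula: R = (Z2 - Z1) / (Z2 + Z1)
Numerator: Z2 - Z1 = 1028.3 - 337.8 = 690.5
Denominator: Z2 + Z1 = 1028.3 + 337.8 = 1366.1
R = 690.5 / 1366.1 = 0.5055

0.5055


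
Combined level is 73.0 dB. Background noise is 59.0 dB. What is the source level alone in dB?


Given values:
  L_total = 73.0 dB, L_bg = 59.0 dB
Formula: L_source = 10 * log10(10^(L_total/10) - 10^(L_bg/10))
Convert to linear:
  10^(73.0/10) = 19952623.1497
  10^(59.0/10) = 794328.2347
Difference: 19952623.1497 - 794328.2347 = 19158294.915
L_source = 10 * log10(19158294.915) = 72.82

72.82 dB


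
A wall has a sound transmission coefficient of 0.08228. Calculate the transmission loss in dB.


Given values:
  tau = 0.08228
Formula: TL = 10 * log10(1 / tau)
Compute 1 / tau = 1 / 0.08228 = 12.1536
Compute log10(12.1536) = 1.084705
TL = 10 * 1.084705 = 10.85

10.85 dB


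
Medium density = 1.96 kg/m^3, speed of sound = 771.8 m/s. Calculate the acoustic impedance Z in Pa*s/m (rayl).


Given values:
  rho = 1.96 kg/m^3
  c = 771.8 m/s
Formula: Z = rho * c
Z = 1.96 * 771.8
Z = 1512.73

1512.73 rayl


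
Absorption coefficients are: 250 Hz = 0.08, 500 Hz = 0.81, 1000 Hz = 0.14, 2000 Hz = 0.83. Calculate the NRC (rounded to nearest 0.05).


Given values:
  a_250 = 0.08, a_500 = 0.81
  a_1000 = 0.14, a_2000 = 0.83
Formula: NRC = (a250 + a500 + a1000 + a2000) / 4
Sum = 0.08 + 0.81 + 0.14 + 0.83 = 1.86
NRC = 1.86 / 4 = 0.465
Rounded to nearest 0.05: 0.45

0.45


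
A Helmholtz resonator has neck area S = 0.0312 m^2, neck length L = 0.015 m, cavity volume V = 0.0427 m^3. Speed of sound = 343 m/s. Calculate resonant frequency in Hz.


Given values:
  S = 0.0312 m^2, L = 0.015 m, V = 0.0427 m^3, c = 343 m/s
Formula: f = (c / (2*pi)) * sqrt(S / (V * L))
Compute V * L = 0.0427 * 0.015 = 0.0006405
Compute S / (V * L) = 0.0312 / 0.0006405 = 48.7119
Compute sqrt(48.7119) = 6.979391
Compute c / (2*pi) = 343 / 6.283185 = 54.590148
f = 54.590148 * 6.979391 = 381.01

381.01 Hz


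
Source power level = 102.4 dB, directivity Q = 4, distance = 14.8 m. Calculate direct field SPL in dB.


Given values:
  Lw = 102.4 dB, Q = 4, r = 14.8 m
Formula: SPL = Lw + 10 * log10(Q / (4 * pi * r^2))
Compute 4 * pi * r^2 = 4 * pi * 14.8^2 = 2752.5378
Compute Q / denom = 4 / 2752.5378 = 0.0014532
Compute 10 * log10(0.0014532) = -28.3767
SPL = 102.4 + (-28.3767) = 74.02

74.02 dB


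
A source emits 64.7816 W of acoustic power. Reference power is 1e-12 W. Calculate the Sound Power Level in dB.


Given values:
  W = 64.7816 W
  W_ref = 1e-12 W
Formula: SWL = 10 * log10(W / W_ref)
Compute ratio: W / W_ref = 64781600000000
Compute log10: log10(64781600000000) = 13.811452
Multiply: SWL = 10 * 13.811452 = 138.11

138.11 dB


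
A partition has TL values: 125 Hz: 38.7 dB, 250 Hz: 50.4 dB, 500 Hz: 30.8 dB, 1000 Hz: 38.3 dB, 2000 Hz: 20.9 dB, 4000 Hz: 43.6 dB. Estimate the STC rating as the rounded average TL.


Given TL values at each frequency:
  125 Hz: 38.7 dB
  250 Hz: 50.4 dB
  500 Hz: 30.8 dB
  1000 Hz: 38.3 dB
  2000 Hz: 20.9 dB
  4000 Hz: 43.6 dB
Formula: STC ~ round(average of TL values)
Sum = 38.7 + 50.4 + 30.8 + 38.3 + 20.9 + 43.6 = 222.7
Average = 222.7 / 6 = 37.12
Rounded: 37

37


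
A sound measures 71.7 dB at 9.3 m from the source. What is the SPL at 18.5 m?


Given values:
  SPL1 = 71.7 dB, r1 = 9.3 m, r2 = 18.5 m
Formula: SPL2 = SPL1 - 20 * log10(r2 / r1)
Compute ratio: r2 / r1 = 18.5 / 9.3 = 1.9892
Compute log10: log10(1.9892) = 0.298678
Compute drop: 20 * 0.298678 = 5.9736
SPL2 = 71.7 - 5.9736 = 65.73

65.73 dB


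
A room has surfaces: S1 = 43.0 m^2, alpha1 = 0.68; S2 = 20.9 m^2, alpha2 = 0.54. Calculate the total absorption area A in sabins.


Given surfaces:
  Surface 1: 43.0 * 0.68 = 29.24
  Surface 2: 20.9 * 0.54 = 11.286
Formula: A = sum(Si * alpha_i)
A = 29.24 + 11.286
A = 40.53

40.53 sabins


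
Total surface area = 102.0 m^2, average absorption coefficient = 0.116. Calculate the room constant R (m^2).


Given values:
  S = 102.0 m^2, alpha = 0.116
Formula: R = S * alpha / (1 - alpha)
Numerator: 102.0 * 0.116 = 11.832
Denominator: 1 - 0.116 = 0.884
R = 11.832 / 0.884 = 13.38

13.38 m^2


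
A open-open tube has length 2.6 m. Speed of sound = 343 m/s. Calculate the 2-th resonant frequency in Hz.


Given values:
  Tube type: open-open, L = 2.6 m, c = 343 m/s, n = 2
Formula: f_n = n * c / (2 * L)
Compute 2 * L = 2 * 2.6 = 5.2
f = 2 * 343 / 5.2
f = 131.92

131.92 Hz


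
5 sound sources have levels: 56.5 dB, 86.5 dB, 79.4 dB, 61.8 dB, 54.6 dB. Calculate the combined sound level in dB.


Formula: L_total = 10 * log10( sum(10^(Li/10)) )
  Source 1: 10^(56.5/10) = 446683.5922
  Source 2: 10^(86.5/10) = 446683592.151
  Source 3: 10^(79.4/10) = 87096358.9956
  Source 4: 10^(61.8/10) = 1513561.2484
  Source 5: 10^(54.6/10) = 288403.1503
Sum of linear values = 536028599.1375
L_total = 10 * log10(536028599.1375) = 87.29

87.29 dB


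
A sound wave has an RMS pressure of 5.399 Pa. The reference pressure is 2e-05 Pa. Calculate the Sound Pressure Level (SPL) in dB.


Given values:
  p = 5.399 Pa
  p_ref = 2e-05 Pa
Formula: SPL = 20 * log10(p / p_ref)
Compute ratio: p / p_ref = 5.399 / 2e-05 = 269950
Compute log10: log10(269950) = 5.431283
Multiply: SPL = 20 * 5.431283 = 108.63

108.63 dB


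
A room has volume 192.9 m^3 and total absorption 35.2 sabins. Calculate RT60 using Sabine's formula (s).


Given values:
  V = 192.9 m^3
  A = 35.2 sabins
Formula: RT60 = 0.161 * V / A
Numerator: 0.161 * 192.9 = 31.0569
RT60 = 31.0569 / 35.2 = 0.882

0.882 s


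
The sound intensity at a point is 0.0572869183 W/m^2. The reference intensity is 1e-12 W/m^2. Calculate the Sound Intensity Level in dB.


Given values:
  I = 0.0572869183 W/m^2
  I_ref = 1e-12 W/m^2
Formula: SIL = 10 * log10(I / I_ref)
Compute ratio: I / I_ref = 57286918300
Compute log10: log10(57286918300) = 10.758055
Multiply: SIL = 10 * 10.758055 = 107.58

107.58 dB


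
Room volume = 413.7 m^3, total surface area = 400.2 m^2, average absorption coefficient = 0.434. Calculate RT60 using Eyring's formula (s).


Given values:
  V = 413.7 m^3, S = 400.2 m^2, alpha = 0.434
Formula: RT60 = 0.161 * V / (-S * ln(1 - alpha))
Compute ln(1 - 0.434) = ln(0.566) = -0.569161
Denominator: -400.2 * -0.569161 = 227.7782
Numerator: 0.161 * 413.7 = 66.6057
RT60 = 66.6057 / 227.7782 = 0.292

0.292 s


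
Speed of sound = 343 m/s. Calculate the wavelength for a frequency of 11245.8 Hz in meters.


Given values:
  c = 343 m/s, f = 11245.8 Hz
Formula: lambda = c / f
lambda = 343 / 11245.8
lambda = 0.0305

0.0305 m


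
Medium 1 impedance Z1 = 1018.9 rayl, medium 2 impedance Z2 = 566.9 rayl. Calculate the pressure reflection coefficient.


Given values:
  Z1 = 1018.9 rayl, Z2 = 566.9 rayl
Formula: R = (Z2 - Z1) / (Z2 + Z1)
Numerator: Z2 - Z1 = 566.9 - 1018.9 = -452.0
Denominator: Z2 + Z1 = 566.9 + 1018.9 = 1585.8
R = -452.0 / 1585.8 = -0.285

-0.285


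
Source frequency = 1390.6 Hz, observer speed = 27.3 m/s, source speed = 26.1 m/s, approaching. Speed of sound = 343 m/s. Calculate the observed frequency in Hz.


Given values:
  f_s = 1390.6 Hz, v_o = 27.3 m/s, v_s = 26.1 m/s
  Direction: approaching
Formula: f_o = f_s * (c + v_o) / (c - v_s)
Numerator: c + v_o = 343 + 27.3 = 370.3
Denominator: c - v_s = 343 - 26.1 = 316.9
f_o = 1390.6 * 370.3 / 316.9 = 1624.93

1624.93 Hz


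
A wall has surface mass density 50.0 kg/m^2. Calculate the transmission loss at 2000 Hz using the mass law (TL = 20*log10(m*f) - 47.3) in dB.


Given values:
  m = 50.0 kg/m^2, f = 2000 Hz
Formula: TL = 20 * log10(m * f) - 47.3
Compute m * f = 50.0 * 2000 = 100000.0
Compute log10(100000.0) = 5.0
Compute 20 * 5.0 = 100.0
TL = 100.0 - 47.3 = 52.7

52.7 dB


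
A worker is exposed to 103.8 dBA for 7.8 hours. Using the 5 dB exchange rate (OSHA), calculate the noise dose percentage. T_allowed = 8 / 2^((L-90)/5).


Given values:
  L = 103.8 dBA, T = 7.8 hours
Formula: T_allowed = 8 / 2^((L - 90) / 5)
Compute exponent: (103.8 - 90) / 5 = 2.76
Compute 2^(2.76) = 6.773962
T_allowed = 8 / 6.773962 = 1.180993 hours
Dose = (T / T_allowed) * 100
Dose = (7.8 / 1.180993) * 100 = 660.46

660.46 %


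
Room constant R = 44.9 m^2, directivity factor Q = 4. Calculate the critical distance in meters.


Given values:
  R = 44.9 m^2, Q = 4
Formula: d_c = 0.141 * sqrt(Q * R)
Compute Q * R = 4 * 44.9 = 179.6
Compute sqrt(179.6) = 13.4015
d_c = 0.141 * 13.4015 = 1.89

1.89 m


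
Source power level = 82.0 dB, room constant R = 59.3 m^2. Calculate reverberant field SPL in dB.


Given values:
  Lw = 82.0 dB, R = 59.3 m^2
Formula: SPL = Lw + 10 * log10(4 / R)
Compute 4 / R = 4 / 59.3 = 0.067454
Compute 10 * log10(0.067454) = -11.7099
SPL = 82.0 + (-11.7099) = 70.29

70.29 dB


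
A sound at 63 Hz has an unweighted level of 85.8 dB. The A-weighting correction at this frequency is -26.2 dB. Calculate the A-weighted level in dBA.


Given values:
  SPL = 85.8 dB
  A-weighting at 63 Hz = -26.2 dB
Formula: L_A = SPL + A_weight
L_A = 85.8 + (-26.2)
L_A = 59.6

59.6 dBA


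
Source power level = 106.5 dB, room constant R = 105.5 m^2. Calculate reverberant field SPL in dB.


Given values:
  Lw = 106.5 dB, R = 105.5 m^2
Formula: SPL = Lw + 10 * log10(4 / R)
Compute 4 / R = 4 / 105.5 = 0.037915
Compute 10 * log10(0.037915) = -14.2119
SPL = 106.5 + (-14.2119) = 92.29

92.29 dB


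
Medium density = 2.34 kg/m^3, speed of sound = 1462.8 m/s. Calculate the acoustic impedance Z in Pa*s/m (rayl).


Given values:
  rho = 2.34 kg/m^3
  c = 1462.8 m/s
Formula: Z = rho * c
Z = 2.34 * 1462.8
Z = 3422.95

3422.95 rayl


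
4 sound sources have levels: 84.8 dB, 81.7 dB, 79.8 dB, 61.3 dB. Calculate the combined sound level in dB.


Formula: L_total = 10 * log10( sum(10^(Li/10)) )
  Source 1: 10^(84.8/10) = 301995172.0402
  Source 2: 10^(81.7/10) = 147910838.8168
  Source 3: 10^(79.8/10) = 95499258.6021
  Source 4: 10^(61.3/10) = 1348962.8826
Sum of linear values = 546754232.3417
L_total = 10 * log10(546754232.3417) = 87.38

87.38 dB


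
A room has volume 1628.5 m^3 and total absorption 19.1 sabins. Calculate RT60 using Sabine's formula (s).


Given values:
  V = 1628.5 m^3
  A = 19.1 sabins
Formula: RT60 = 0.161 * V / A
Numerator: 0.161 * 1628.5 = 262.1885
RT60 = 262.1885 / 19.1 = 13.727

13.727 s


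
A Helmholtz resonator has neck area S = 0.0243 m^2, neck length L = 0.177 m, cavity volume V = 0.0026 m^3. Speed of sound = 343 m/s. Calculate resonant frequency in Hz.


Given values:
  S = 0.0243 m^2, L = 0.177 m, V = 0.0026 m^3, c = 343 m/s
Formula: f = (c / (2*pi)) * sqrt(S / (V * L))
Compute V * L = 0.0026 * 0.177 = 0.0004602
Compute S / (V * L) = 0.0243 / 0.0004602 = 52.8031
Compute sqrt(52.8031) = 7.266574
Compute c / (2*pi) = 343 / 6.283185 = 54.590148
f = 54.590148 * 7.266574 = 396.68

396.68 Hz


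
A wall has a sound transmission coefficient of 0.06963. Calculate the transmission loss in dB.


Given values:
  tau = 0.06963
Formula: TL = 10 * log10(1 / tau)
Compute 1 / tau = 1 / 0.06963 = 14.3616
Compute log10(14.3616) = 1.157203
TL = 10 * 1.157203 = 11.57

11.57 dB


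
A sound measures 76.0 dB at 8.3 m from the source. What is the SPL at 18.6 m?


Given values:
  SPL1 = 76.0 dB, r1 = 8.3 m, r2 = 18.6 m
Formula: SPL2 = SPL1 - 20 * log10(r2 / r1)
Compute ratio: r2 / r1 = 18.6 / 8.3 = 2.241
Compute log10: log10(2.241) = 0.350442
Compute drop: 20 * 0.350442 = 7.0088
SPL2 = 76.0 - 7.0088 = 68.99

68.99 dB


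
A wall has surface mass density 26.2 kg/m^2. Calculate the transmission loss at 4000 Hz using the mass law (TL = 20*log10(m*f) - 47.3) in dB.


Given values:
  m = 26.2 kg/m^2, f = 4000 Hz
Formula: TL = 20 * log10(m * f) - 47.3
Compute m * f = 26.2 * 4000 = 104800.0
Compute log10(104800.0) = 5.020361
Compute 20 * 5.020361 = 100.4072
TL = 100.4072 - 47.3 = 53.11

53.11 dB


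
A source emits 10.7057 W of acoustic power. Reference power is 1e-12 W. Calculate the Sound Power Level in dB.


Given values:
  W = 10.7057 W
  W_ref = 1e-12 W
Formula: SWL = 10 * log10(W / W_ref)
Compute ratio: W / W_ref = 10705700000000
Compute log10: log10(10705700000000) = 13.029615
Multiply: SWL = 10 * 13.029615 = 130.3

130.3 dB


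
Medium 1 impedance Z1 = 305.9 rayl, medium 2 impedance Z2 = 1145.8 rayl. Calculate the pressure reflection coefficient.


Given values:
  Z1 = 305.9 rayl, Z2 = 1145.8 rayl
Formula: R = (Z2 - Z1) / (Z2 + Z1)
Numerator: Z2 - Z1 = 1145.8 - 305.9 = 839.9
Denominator: Z2 + Z1 = 1145.8 + 305.9 = 1451.7
R = 839.9 / 1451.7 = 0.5786

0.5786


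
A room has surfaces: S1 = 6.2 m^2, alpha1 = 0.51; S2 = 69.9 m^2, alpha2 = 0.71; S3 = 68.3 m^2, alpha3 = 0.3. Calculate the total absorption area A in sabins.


Given surfaces:
  Surface 1: 6.2 * 0.51 = 3.162
  Surface 2: 69.9 * 0.71 = 49.629
  Surface 3: 68.3 * 0.3 = 20.49
Formula: A = sum(Si * alpha_i)
A = 3.162 + 49.629 + 20.49
A = 73.28

73.28 sabins


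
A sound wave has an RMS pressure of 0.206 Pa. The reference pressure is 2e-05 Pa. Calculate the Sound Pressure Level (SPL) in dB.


Given values:
  p = 0.206 Pa
  p_ref = 2e-05 Pa
Formula: SPL = 20 * log10(p / p_ref)
Compute ratio: p / p_ref = 0.206 / 2e-05 = 10300
Compute log10: log10(10300) = 4.012837
Multiply: SPL = 20 * 4.012837 = 80.26

80.26 dB


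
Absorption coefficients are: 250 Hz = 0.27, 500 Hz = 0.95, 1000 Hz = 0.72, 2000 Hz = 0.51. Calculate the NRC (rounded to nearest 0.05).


Given values:
  a_250 = 0.27, a_500 = 0.95
  a_1000 = 0.72, a_2000 = 0.51
Formula: NRC = (a250 + a500 + a1000 + a2000) / 4
Sum = 0.27 + 0.95 + 0.72 + 0.51 = 2.45
NRC = 2.45 / 4 = 0.6125
Rounded to nearest 0.05: 0.6

0.6


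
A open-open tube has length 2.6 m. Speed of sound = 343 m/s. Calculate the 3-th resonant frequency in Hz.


Given values:
  Tube type: open-open, L = 2.6 m, c = 343 m/s, n = 3
Formula: f_n = n * c / (2 * L)
Compute 2 * L = 2 * 2.6 = 5.2
f = 3 * 343 / 5.2
f = 197.88

197.88 Hz


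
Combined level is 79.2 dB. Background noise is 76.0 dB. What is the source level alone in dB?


Given values:
  L_total = 79.2 dB, L_bg = 76.0 dB
Formula: L_source = 10 * log10(10^(L_total/10) - 10^(L_bg/10))
Convert to linear:
  10^(79.2/10) = 83176377.1103
  10^(76.0/10) = 39810717.0553
Difference: 83176377.1103 - 39810717.0553 = 43365660.055
L_source = 10 * log10(43365660.055) = 76.37

76.37 dB


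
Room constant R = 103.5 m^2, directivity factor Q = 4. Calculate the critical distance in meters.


Given values:
  R = 103.5 m^2, Q = 4
Formula: d_c = 0.141 * sqrt(Q * R)
Compute Q * R = 4 * 103.5 = 414.0
Compute sqrt(414.0) = 20.347
d_c = 0.141 * 20.347 = 2.869

2.869 m


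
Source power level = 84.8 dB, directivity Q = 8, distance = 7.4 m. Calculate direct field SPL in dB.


Given values:
  Lw = 84.8 dB, Q = 8, r = 7.4 m
Formula: SPL = Lw + 10 * log10(Q / (4 * pi * r^2))
Compute 4 * pi * r^2 = 4 * pi * 7.4^2 = 688.1345
Compute Q / denom = 8 / 688.1345 = 0.01162563
Compute 10 * log10(0.01162563) = -19.3458
SPL = 84.8 + (-19.3458) = 65.45

65.45 dB


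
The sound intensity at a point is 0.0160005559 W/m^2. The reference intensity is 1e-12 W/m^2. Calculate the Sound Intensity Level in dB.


Given values:
  I = 0.0160005559 W/m^2
  I_ref = 1e-12 W/m^2
Formula: SIL = 10 * log10(I / I_ref)
Compute ratio: I / I_ref = 16000555900
Compute log10: log10(16000555900) = 10.204135
Multiply: SIL = 10 * 10.204135 = 102.04

102.04 dB


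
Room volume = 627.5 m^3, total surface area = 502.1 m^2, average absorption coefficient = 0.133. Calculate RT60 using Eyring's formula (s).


Given values:
  V = 627.5 m^3, S = 502.1 m^2, alpha = 0.133
Formula: RT60 = 0.161 * V / (-S * ln(1 - alpha))
Compute ln(1 - 0.133) = ln(0.867) = -0.142716
Denominator: -502.1 * -0.142716 = 71.6577
Numerator: 0.161 * 627.5 = 101.0275
RT60 = 101.0275 / 71.6577 = 1.41

1.41 s


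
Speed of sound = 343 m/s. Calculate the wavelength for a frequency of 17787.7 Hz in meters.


Given values:
  c = 343 m/s, f = 17787.7 Hz
Formula: lambda = c / f
lambda = 343 / 17787.7
lambda = 0.0193

0.0193 m


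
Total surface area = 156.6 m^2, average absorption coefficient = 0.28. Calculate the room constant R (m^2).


Given values:
  S = 156.6 m^2, alpha = 0.28
Formula: R = S * alpha / (1 - alpha)
Numerator: 156.6 * 0.28 = 43.848
Denominator: 1 - 0.28 = 0.72
R = 43.848 / 0.72 = 60.9

60.9 m^2


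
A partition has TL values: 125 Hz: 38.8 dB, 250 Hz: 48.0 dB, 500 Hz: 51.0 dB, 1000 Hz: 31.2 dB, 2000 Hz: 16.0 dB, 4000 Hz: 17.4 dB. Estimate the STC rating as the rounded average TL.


Given TL values at each frequency:
  125 Hz: 38.8 dB
  250 Hz: 48.0 dB
  500 Hz: 51.0 dB
  1000 Hz: 31.2 dB
  2000 Hz: 16.0 dB
  4000 Hz: 17.4 dB
Formula: STC ~ round(average of TL values)
Sum = 38.8 + 48.0 + 51.0 + 31.2 + 16.0 + 17.4 = 202.4
Average = 202.4 / 6 = 33.73
Rounded: 34

34


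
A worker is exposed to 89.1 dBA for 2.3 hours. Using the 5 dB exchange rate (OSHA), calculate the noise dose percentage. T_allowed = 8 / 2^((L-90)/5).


Given values:
  L = 89.1 dBA, T = 2.3 hours
Formula: T_allowed = 8 / 2^((L - 90) / 5)
Compute exponent: (89.1 - 90) / 5 = -0.18
Compute 2^(-0.18) = 0.882703
T_allowed = 8 / 0.882703 = 9.063071 hours
Dose = (T / T_allowed) * 100
Dose = (2.3 / 9.063071) * 100 = 25.38

25.38 %


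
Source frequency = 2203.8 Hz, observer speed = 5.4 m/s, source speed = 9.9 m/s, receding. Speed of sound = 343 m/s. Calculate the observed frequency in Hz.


Given values:
  f_s = 2203.8 Hz, v_o = 5.4 m/s, v_s = 9.9 m/s
  Direction: receding
Formula: f_o = f_s * (c - v_o) / (c + v_s)
Numerator: c - v_o = 343 - 5.4 = 337.6
Denominator: c + v_s = 343 + 9.9 = 352.9
f_o = 2203.8 * 337.6 / 352.9 = 2108.25

2108.25 Hz


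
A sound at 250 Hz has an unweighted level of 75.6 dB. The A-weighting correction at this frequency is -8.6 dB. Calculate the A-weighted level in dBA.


Given values:
  SPL = 75.6 dB
  A-weighting at 250 Hz = -8.6 dB
Formula: L_A = SPL + A_weight
L_A = 75.6 + (-8.6)
L_A = 67.0

67.0 dBA


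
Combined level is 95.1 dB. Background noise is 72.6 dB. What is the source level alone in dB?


Given values:
  L_total = 95.1 dB, L_bg = 72.6 dB
Formula: L_source = 10 * log10(10^(L_total/10) - 10^(L_bg/10))
Convert to linear:
  10^(95.1/10) = 3235936569.2963
  10^(72.6/10) = 18197008.5861
Difference: 3235936569.2963 - 18197008.5861 = 3217739560.7102
L_source = 10 * log10(3217739560.7102) = 95.08

95.08 dB


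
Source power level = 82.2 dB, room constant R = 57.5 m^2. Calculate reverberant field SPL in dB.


Given values:
  Lw = 82.2 dB, R = 57.5 m^2
Formula: SPL = Lw + 10 * log10(4 / R)
Compute 4 / R = 4 / 57.5 = 0.069565
Compute 10 * log10(0.069565) = -11.5761
SPL = 82.2 + (-11.5761) = 70.62

70.62 dB


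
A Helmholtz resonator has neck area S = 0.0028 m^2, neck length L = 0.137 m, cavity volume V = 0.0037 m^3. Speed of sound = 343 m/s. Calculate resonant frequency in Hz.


Given values:
  S = 0.0028 m^2, L = 0.137 m, V = 0.0037 m^3, c = 343 m/s
Formula: f = (c / (2*pi)) * sqrt(S / (V * L))
Compute V * L = 0.0037 * 0.137 = 0.0005069
Compute S / (V * L) = 0.0028 / 0.0005069 = 5.5238
Compute sqrt(5.5238) = 2.350277
Compute c / (2*pi) = 343 / 6.283185 = 54.590148
f = 54.590148 * 2.350277 = 128.3

128.3 Hz


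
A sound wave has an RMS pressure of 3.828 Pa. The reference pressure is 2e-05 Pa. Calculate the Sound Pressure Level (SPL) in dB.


Given values:
  p = 3.828 Pa
  p_ref = 2e-05 Pa
Formula: SPL = 20 * log10(p / p_ref)
Compute ratio: p / p_ref = 3.828 / 2e-05 = 191400
Compute log10: log10(191400) = 5.281942
Multiply: SPL = 20 * 5.281942 = 105.64

105.64 dB


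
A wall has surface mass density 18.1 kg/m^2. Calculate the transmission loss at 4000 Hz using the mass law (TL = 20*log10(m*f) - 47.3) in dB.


Given values:
  m = 18.1 kg/m^2, f = 4000 Hz
Formula: TL = 20 * log10(m * f) - 47.3
Compute m * f = 18.1 * 4000 = 72400.0
Compute log10(72400.0) = 4.859739
Compute 20 * 4.859739 = 97.1948
TL = 97.1948 - 47.3 = 49.89

49.89 dB


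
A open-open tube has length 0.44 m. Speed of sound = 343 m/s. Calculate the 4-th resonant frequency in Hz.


Given values:
  Tube type: open-open, L = 0.44 m, c = 343 m/s, n = 4
Formula: f_n = n * c / (2 * L)
Compute 2 * L = 2 * 0.44 = 0.88
f = 4 * 343 / 0.88
f = 1559.09

1559.09 Hz


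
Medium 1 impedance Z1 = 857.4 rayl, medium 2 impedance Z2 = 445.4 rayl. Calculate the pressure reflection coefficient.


Given values:
  Z1 = 857.4 rayl, Z2 = 445.4 rayl
Formula: R = (Z2 - Z1) / (Z2 + Z1)
Numerator: Z2 - Z1 = 445.4 - 857.4 = -412.0
Denominator: Z2 + Z1 = 445.4 + 857.4 = 1302.8
R = -412.0 / 1302.8 = -0.3162

-0.3162


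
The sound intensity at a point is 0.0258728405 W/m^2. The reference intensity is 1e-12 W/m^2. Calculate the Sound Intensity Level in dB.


Given values:
  I = 0.0258728405 W/m^2
  I_ref = 1e-12 W/m^2
Formula: SIL = 10 * log10(I / I_ref)
Compute ratio: I / I_ref = 25872840500
Compute log10: log10(25872840500) = 10.412844
Multiply: SIL = 10 * 10.412844 = 104.13

104.13 dB


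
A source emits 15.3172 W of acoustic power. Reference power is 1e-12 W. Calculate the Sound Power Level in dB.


Given values:
  W = 15.3172 W
  W_ref = 1e-12 W
Formula: SWL = 10 * log10(W / W_ref)
Compute ratio: W / W_ref = 15317200000000
Compute log10: log10(15317200000000) = 13.185179
Multiply: SWL = 10 * 13.185179 = 131.85

131.85 dB


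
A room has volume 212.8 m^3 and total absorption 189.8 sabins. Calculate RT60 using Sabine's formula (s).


Given values:
  V = 212.8 m^3
  A = 189.8 sabins
Formula: RT60 = 0.161 * V / A
Numerator: 0.161 * 212.8 = 34.2608
RT60 = 34.2608 / 189.8 = 0.181

0.181 s


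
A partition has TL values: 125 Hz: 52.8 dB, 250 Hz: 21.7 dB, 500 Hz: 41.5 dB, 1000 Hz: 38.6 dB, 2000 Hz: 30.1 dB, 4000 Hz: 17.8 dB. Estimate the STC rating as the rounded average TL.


Given TL values at each frequency:
  125 Hz: 52.8 dB
  250 Hz: 21.7 dB
  500 Hz: 41.5 dB
  1000 Hz: 38.6 dB
  2000 Hz: 30.1 dB
  4000 Hz: 17.8 dB
Formula: STC ~ round(average of TL values)
Sum = 52.8 + 21.7 + 41.5 + 38.6 + 30.1 + 17.8 = 202.5
Average = 202.5 / 6 = 33.75
Rounded: 34

34


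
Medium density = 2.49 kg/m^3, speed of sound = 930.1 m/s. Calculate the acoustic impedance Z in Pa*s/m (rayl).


Given values:
  rho = 2.49 kg/m^3
  c = 930.1 m/s
Formula: Z = rho * c
Z = 2.49 * 930.1
Z = 2315.95

2315.95 rayl


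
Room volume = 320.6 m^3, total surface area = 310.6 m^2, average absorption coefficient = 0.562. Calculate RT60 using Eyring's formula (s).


Given values:
  V = 320.6 m^3, S = 310.6 m^2, alpha = 0.562
Formula: RT60 = 0.161 * V / (-S * ln(1 - alpha))
Compute ln(1 - 0.562) = ln(0.438) = -0.825536
Denominator: -310.6 * -0.825536 = 256.4115
Numerator: 0.161 * 320.6 = 51.6166
RT60 = 51.6166 / 256.4115 = 0.201

0.201 s


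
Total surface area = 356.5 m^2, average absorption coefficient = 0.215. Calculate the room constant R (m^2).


Given values:
  S = 356.5 m^2, alpha = 0.215
Formula: R = S * alpha / (1 - alpha)
Numerator: 356.5 * 0.215 = 76.6475
Denominator: 1 - 0.215 = 0.785
R = 76.6475 / 0.785 = 97.64

97.64 m^2


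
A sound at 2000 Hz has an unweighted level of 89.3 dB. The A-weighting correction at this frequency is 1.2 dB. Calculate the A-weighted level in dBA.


Given values:
  SPL = 89.3 dB
  A-weighting at 2000 Hz = 1.2 dB
Formula: L_A = SPL + A_weight
L_A = 89.3 + (1.2)
L_A = 90.5

90.5 dBA


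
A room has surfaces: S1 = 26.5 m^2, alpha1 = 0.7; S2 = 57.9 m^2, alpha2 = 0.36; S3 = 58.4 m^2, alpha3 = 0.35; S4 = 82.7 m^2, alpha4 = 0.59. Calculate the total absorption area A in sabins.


Given surfaces:
  Surface 1: 26.5 * 0.7 = 18.55
  Surface 2: 57.9 * 0.36 = 20.844
  Surface 3: 58.4 * 0.35 = 20.44
  Surface 4: 82.7 * 0.59 = 48.793
Formula: A = sum(Si * alpha_i)
A = 18.55 + 20.844 + 20.44 + 48.793
A = 108.63

108.63 sabins


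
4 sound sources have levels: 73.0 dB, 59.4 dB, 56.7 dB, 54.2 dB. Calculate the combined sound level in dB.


Formula: L_total = 10 * log10( sum(10^(Li/10)) )
  Source 1: 10^(73.0/10) = 19952623.1497
  Source 2: 10^(59.4/10) = 870963.59
  Source 3: 10^(56.7/10) = 467735.1413
  Source 4: 10^(54.2/10) = 263026.7992
Sum of linear values = 21554348.6802
L_total = 10 * log10(21554348.6802) = 73.34

73.34 dB


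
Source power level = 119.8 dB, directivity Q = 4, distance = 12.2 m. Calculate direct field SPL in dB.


Given values:
  Lw = 119.8 dB, Q = 4, r = 12.2 m
Formula: SPL = Lw + 10 * log10(Q / (4 * pi * r^2))
Compute 4 * pi * r^2 = 4 * pi * 12.2^2 = 1870.3786
Compute Q / denom = 4 / 1870.3786 = 0.0021386
Compute 10 * log10(0.0021386) = -26.6987
SPL = 119.8 + (-26.6987) = 93.1

93.1 dB


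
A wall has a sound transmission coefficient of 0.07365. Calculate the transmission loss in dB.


Given values:
  tau = 0.07365
Formula: TL = 10 * log10(1 / tau)
Compute 1 / tau = 1 / 0.07365 = 13.5777
Compute log10(13.5777) = 1.132826
TL = 10 * 1.132826 = 11.33

11.33 dB


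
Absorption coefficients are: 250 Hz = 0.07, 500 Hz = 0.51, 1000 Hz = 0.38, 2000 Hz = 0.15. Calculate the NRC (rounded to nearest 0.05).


Given values:
  a_250 = 0.07, a_500 = 0.51
  a_1000 = 0.38, a_2000 = 0.15
Formula: NRC = (a250 + a500 + a1000 + a2000) / 4
Sum = 0.07 + 0.51 + 0.38 + 0.15 = 1.11
NRC = 1.11 / 4 = 0.2775
Rounded to nearest 0.05: 0.3

0.3


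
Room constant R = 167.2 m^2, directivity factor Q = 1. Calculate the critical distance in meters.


Given values:
  R = 167.2 m^2, Q = 1
Formula: d_c = 0.141 * sqrt(Q * R)
Compute Q * R = 1 * 167.2 = 167.2
Compute sqrt(167.2) = 12.9306
d_c = 0.141 * 12.9306 = 1.823

1.823 m


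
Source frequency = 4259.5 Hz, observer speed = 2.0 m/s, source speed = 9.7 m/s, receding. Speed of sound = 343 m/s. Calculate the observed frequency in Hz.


Given values:
  f_s = 4259.5 Hz, v_o = 2.0 m/s, v_s = 9.7 m/s
  Direction: receding
Formula: f_o = f_s * (c - v_o) / (c + v_s)
Numerator: c - v_o = 343 - 2.0 = 341.0
Denominator: c + v_s = 343 + 9.7 = 352.7
f_o = 4259.5 * 341.0 / 352.7 = 4118.2

4118.2 Hz


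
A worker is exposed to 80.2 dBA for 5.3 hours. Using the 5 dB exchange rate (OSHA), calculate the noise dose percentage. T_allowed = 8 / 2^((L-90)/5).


Given values:
  L = 80.2 dBA, T = 5.3 hours
Formula: T_allowed = 8 / 2^((L - 90) / 5)
Compute exponent: (80.2 - 90) / 5 = -1.96
Compute 2^(-1.96) = 0.257028
T_allowed = 8 / 0.257028 = 31.125014 hours
Dose = (T / T_allowed) * 100
Dose = (5.3 / 31.125014) * 100 = 17.03

17.03 %


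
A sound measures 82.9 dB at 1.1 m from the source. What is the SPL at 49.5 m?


Given values:
  SPL1 = 82.9 dB, r1 = 1.1 m, r2 = 49.5 m
Formula: SPL2 = SPL1 - 20 * log10(r2 / r1)
Compute ratio: r2 / r1 = 49.5 / 1.1 = 45.0
Compute log10: log10(45.0) = 1.653213
Compute drop: 20 * 1.653213 = 33.0643
SPL2 = 82.9 - 33.0643 = 49.84

49.84 dB


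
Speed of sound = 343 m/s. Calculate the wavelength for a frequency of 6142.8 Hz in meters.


Given values:
  c = 343 m/s, f = 6142.8 Hz
Formula: lambda = c / f
lambda = 343 / 6142.8
lambda = 0.0558

0.0558 m


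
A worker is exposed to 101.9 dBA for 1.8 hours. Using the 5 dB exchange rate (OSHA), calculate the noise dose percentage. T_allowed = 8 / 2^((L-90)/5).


Given values:
  L = 101.9 dBA, T = 1.8 hours
Formula: T_allowed = 8 / 2^((L - 90) / 5)
Compute exponent: (101.9 - 90) / 5 = 2.38
Compute 2^(2.38) = 5.205367
T_allowed = 8 / 5.205367 = 1.536875 hours
Dose = (T / T_allowed) * 100
Dose = (1.8 / 1.536875) * 100 = 117.12

117.12 %


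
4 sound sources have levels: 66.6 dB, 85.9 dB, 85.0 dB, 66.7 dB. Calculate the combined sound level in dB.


Formula: L_total = 10 * log10( sum(10^(Li/10)) )
  Source 1: 10^(66.6/10) = 4570881.8961
  Source 2: 10^(85.9/10) = 389045144.9943
  Source 3: 10^(85.0/10) = 316227766.0168
  Source 4: 10^(66.7/10) = 4677351.4129
Sum of linear values = 714521144.3201
L_total = 10 * log10(714521144.3201) = 88.54

88.54 dB


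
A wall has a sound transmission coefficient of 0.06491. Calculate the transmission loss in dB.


Given values:
  tau = 0.06491
Formula: TL = 10 * log10(1 / tau)
Compute 1 / tau = 1 / 0.06491 = 15.4059
Compute log10(15.4059) = 1.187687
TL = 10 * 1.187687 = 11.88

11.88 dB


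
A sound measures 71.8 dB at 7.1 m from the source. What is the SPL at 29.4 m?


Given values:
  SPL1 = 71.8 dB, r1 = 7.1 m, r2 = 29.4 m
Formula: SPL2 = SPL1 - 20 * log10(r2 / r1)
Compute ratio: r2 / r1 = 29.4 / 7.1 = 4.1408
Compute log10: log10(4.1408) = 0.617084
Compute drop: 20 * 0.617084 = 12.3417
SPL2 = 71.8 - 12.3417 = 59.46

59.46 dB


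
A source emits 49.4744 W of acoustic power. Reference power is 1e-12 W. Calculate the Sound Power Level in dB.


Given values:
  W = 49.4744 W
  W_ref = 1e-12 W
Formula: SWL = 10 * log10(W / W_ref)
Compute ratio: W / W_ref = 49474400000000
Compute log10: log10(49474400000000) = 13.694381
Multiply: SWL = 10 * 13.694381 = 136.94

136.94 dB


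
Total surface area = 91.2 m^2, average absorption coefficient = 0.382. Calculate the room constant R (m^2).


Given values:
  S = 91.2 m^2, alpha = 0.382
Formula: R = S * alpha / (1 - alpha)
Numerator: 91.2 * 0.382 = 34.8384
Denominator: 1 - 0.382 = 0.618
R = 34.8384 / 0.618 = 56.37

56.37 m^2


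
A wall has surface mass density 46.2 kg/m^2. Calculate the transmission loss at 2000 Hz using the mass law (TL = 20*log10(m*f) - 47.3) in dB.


Given values:
  m = 46.2 kg/m^2, f = 2000 Hz
Formula: TL = 20 * log10(m * f) - 47.3
Compute m * f = 46.2 * 2000 = 92400.0
Compute log10(92400.0) = 4.965672
Compute 20 * 4.965672 = 99.3134
TL = 99.3134 - 47.3 = 52.01

52.01 dB


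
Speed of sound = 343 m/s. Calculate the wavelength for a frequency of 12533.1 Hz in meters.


Given values:
  c = 343 m/s, f = 12533.1 Hz
Formula: lambda = c / f
lambda = 343 / 12533.1
lambda = 0.0274

0.0274 m


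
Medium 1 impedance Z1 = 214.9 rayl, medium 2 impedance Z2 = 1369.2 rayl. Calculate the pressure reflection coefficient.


Given values:
  Z1 = 214.9 rayl, Z2 = 1369.2 rayl
Formula: R = (Z2 - Z1) / (Z2 + Z1)
Numerator: Z2 - Z1 = 1369.2 - 214.9 = 1154.3
Denominator: Z2 + Z1 = 1369.2 + 214.9 = 1584.1
R = 1154.3 / 1584.1 = 0.7287

0.7287


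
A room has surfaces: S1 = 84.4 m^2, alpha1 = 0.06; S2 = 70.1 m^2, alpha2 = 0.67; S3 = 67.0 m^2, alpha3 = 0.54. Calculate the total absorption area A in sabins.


Given surfaces:
  Surface 1: 84.4 * 0.06 = 5.064
  Surface 2: 70.1 * 0.67 = 46.967
  Surface 3: 67.0 * 0.54 = 36.18
Formula: A = sum(Si * alpha_i)
A = 5.064 + 46.967 + 36.18
A = 88.21

88.21 sabins


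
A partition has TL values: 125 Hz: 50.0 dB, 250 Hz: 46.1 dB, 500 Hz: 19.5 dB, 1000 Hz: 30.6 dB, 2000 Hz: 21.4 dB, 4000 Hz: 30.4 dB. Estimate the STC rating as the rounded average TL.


Given TL values at each frequency:
  125 Hz: 50.0 dB
  250 Hz: 46.1 dB
  500 Hz: 19.5 dB
  1000 Hz: 30.6 dB
  2000 Hz: 21.4 dB
  4000 Hz: 30.4 dB
Formula: STC ~ round(average of TL values)
Sum = 50.0 + 46.1 + 19.5 + 30.6 + 21.4 + 30.4 = 198.0
Average = 198.0 / 6 = 33.0
Rounded: 33

33


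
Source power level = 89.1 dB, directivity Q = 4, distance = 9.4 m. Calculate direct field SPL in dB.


Given values:
  Lw = 89.1 dB, Q = 4, r = 9.4 m
Formula: SPL = Lw + 10 * log10(Q / (4 * pi * r^2))
Compute 4 * pi * r^2 = 4 * pi * 9.4^2 = 1110.3645
Compute Q / denom = 4 / 1110.3645 = 0.00360242
Compute 10 * log10(0.00360242) = -24.4341
SPL = 89.1 + (-24.4341) = 64.67

64.67 dB
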